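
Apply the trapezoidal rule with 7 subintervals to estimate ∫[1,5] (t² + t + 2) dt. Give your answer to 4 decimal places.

h = (5 − 1)/7 = 0.571429.
Nodes t₀,…,t₇ = 1, 1.571429, 2.142857, 2.714286, 3.285714, 3.857143, 4.428571, 5.
f(t) = t² + t + 2: f₀=4, f₁=6.040816, f₂=8.734694, f₃=12.081633, f₄=16.081633, f₅=20.734694, f₆=26.040816, f₇=32.
(h/2)·[f₀ + 2f₁ + 2f₂ + 2f₃ + 2f₄ + 2f₅ + 2f₆ + f₇] = 0.285714·(215.428571) = 61.5510.

61.5510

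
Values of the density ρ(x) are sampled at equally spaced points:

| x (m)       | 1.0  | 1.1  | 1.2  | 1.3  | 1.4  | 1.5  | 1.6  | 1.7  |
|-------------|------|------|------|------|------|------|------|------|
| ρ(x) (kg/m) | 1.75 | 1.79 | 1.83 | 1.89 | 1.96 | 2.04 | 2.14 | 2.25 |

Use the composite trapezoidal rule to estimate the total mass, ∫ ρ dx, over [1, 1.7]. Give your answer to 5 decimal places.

1.36500

h = 0.1, n = 7.
(h/2)·[y₀ + 2y₁ + 2y₂ + 2y₃ + 2y₄ + 2y₅ + 2y₆ + y₇] = 0.05·(27.30) = 1.36500.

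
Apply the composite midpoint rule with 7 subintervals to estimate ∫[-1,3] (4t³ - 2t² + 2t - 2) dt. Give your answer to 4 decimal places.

h = (3 − (-1))/7 = 0.571429.
Midpoints m₁,…,m₇ = -0.714286, -0.142857, 0.428571, 1, 1.571429, 2.142857, 2.714286.
f(m₁)=-5.906706, f(m₂)=-2.338192, f(m₃)=-1.195335, f(m₄)=2, f(m₅)=11.725948, f(m₆)=32.460641, f(m₇)=68.682216.
h·[f(m₁) + f(m₂) + f(m₃) + f(m₄) + f(m₅) + f(m₆) + f(m₇)] = 0.571429·(105.428571) = 60.2449.

60.2449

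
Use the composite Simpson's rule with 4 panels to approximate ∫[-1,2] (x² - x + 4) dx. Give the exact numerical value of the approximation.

13.5

h = (2 − (-1))/4 = 0.75.
Nodes x₀,…,x₄ = -1, -0.25, 0.5, 1.25, 2.
f(x) = x² - x + 4: f₀=6, f₁=4.3125, f₂=3.75, f₃=4.3125, f₄=6.
(h/3)·[f₀ + 4f₁ + 2f₂ + 4f₃ + f₄] = 0.25·(54) = 13.5.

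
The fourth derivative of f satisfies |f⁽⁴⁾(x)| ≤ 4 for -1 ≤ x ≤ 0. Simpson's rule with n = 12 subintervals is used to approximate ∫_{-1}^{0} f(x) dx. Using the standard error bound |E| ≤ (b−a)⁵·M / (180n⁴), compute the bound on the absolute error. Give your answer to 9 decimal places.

|E| ≤ (1)⁵·4 / (180·12⁴) = 4/3732480 = 0.000001072.

0.000001072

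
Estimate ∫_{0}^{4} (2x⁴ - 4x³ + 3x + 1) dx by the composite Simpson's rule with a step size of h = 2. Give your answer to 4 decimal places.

198.6667

h = (4 − 0)/2 = 2.
Nodes x₀,…,x₂ = 0, 2, 4.
f(x) = 2x⁴ - 4x³ + 3x + 1: f₀=1, f₁=7, f₂=269.
(h/3)·[f₀ + 4f₁ + f₂] = 0.666667·(298) = 198.6667.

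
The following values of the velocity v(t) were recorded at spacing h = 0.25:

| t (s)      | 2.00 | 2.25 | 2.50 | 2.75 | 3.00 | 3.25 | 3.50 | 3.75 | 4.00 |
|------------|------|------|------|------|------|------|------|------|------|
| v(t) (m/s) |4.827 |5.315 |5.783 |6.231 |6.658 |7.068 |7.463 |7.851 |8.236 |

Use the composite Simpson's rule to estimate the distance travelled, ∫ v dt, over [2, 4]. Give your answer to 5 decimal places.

h = 0.25, n = 8.
(h/3)·[y₀ + 4y₁ + 2y₂ + 4y₃ + 2y₄ + 4y₅ + 2y₆ + 4y₇ + y₈] = 0.083333·(158.731) = 13.22758.

13.22758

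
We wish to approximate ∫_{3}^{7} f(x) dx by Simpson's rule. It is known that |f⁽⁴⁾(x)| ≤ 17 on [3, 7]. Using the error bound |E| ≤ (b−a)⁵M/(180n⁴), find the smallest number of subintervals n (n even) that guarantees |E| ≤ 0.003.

14

Need 17408/(180n⁴) ≤ 0.003.
n⁴ ≥ 17408/(180·0.003) = 32237 ⇒ n ≥ 13.3995, so the smallest even n is 14. (n must be even for Simpson's rule.)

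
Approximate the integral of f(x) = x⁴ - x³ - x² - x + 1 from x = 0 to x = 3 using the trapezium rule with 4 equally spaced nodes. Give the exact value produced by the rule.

24

h = (3 − 0)/3 = 1.
Nodes x₀,…,x₃ = 0, 1, 2, 3.
f(x) = x⁴ - x³ - x² - x + 1: f₀=1, f₁=-1, f₂=3, f₃=43.
(h/2)·[f₀ + 2f₁ + 2f₂ + f₃] = 0.5·(48) = 24.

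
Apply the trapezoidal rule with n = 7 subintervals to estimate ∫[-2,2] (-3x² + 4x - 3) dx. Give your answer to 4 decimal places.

-28.6531

h = (2 − (-2))/7 = 0.571429.
Nodes x₀,…,x₇ = -2, -1.428571, -0.857143, -0.285714, 0.285714, 0.857143, 1.428571, 2.
f(x) = -3x² + 4x - 3: f₀=-23, f₁=-14.836735, f₂=-8.632653, f₃=-4.387755, f₄=-2.102041, f₅=-1.775510, f₆=-3.408163, f₇=-7.
(h/2)·[f₀ + 2f₁ + 2f₂ + 2f₃ + 2f₄ + 2f₅ + 2f₆ + f₇] = 0.285714·(-100.285714) = -28.6531.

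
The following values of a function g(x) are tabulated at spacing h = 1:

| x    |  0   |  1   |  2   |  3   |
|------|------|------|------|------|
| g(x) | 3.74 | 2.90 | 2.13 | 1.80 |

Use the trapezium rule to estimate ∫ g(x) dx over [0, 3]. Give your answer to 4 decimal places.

h = 1, n = 3.
(h/2)·[y₀ + 2y₁ + 2y₂ + y₃] = 0.5·(15.60) = 7.8000.

7.8000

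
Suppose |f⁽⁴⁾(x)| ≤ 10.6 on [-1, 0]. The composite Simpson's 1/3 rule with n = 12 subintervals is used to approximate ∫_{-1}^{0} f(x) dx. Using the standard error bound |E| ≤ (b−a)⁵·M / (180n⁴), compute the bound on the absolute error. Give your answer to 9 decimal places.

|E| ≤ (1)⁵·10.6 / (180·12⁴) = 10.6/3732480 = 0.000002840.

0.000002840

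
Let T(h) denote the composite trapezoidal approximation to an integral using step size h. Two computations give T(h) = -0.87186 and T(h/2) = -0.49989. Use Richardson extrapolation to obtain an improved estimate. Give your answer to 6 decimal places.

-0.375900

R = (4·T(h/2) − T(h)) / 3 = (4·(-0.49989) − (-0.87186))/3 = (-1.12770)/3 = -0.375900.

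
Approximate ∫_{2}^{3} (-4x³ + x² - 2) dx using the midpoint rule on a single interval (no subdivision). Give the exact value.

-58.25

M = (b−a)·f(2.5) = 1·(-58.25) = -58.25.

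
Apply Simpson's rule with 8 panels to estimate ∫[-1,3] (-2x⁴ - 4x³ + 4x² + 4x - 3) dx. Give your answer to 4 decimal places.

h = (3 − (-1))/8 = 0.5.
Nodes x₀,…,x₈ = -1, -0.5, 0, 0.5, 1, 1.5, 2, 2.5, 3.
f(x) = -2x⁴ - 4x³ + 4x² + 4x - 3: f₀=-1, f₁=-3.625, f₂=-3, f₃=-0.625, f₄=-1, f₅=-11.625, f₆=-43, f₇=-108.625, f₈=-225.
(h/3)·[f₀ + 4f₁ + 2f₂ + 4f₃ + 2f₄ + 4f₅ + 2f₆ + 4f₇ + f₈] = 0.166667·(-818) = -136.3333.

-136.3333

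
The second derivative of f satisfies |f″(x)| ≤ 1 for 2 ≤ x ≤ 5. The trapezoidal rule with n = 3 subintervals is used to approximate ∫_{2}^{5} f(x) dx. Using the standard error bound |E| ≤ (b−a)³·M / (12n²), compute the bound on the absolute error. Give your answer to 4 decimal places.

|E| ≤ (3)³·1 / (12·3²) = 27/108 = 0.2500.

0.2500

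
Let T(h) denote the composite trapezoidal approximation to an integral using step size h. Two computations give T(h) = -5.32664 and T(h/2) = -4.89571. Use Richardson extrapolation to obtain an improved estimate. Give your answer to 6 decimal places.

-4.752067

R = (4·T(h/2) − T(h)) / 3 = (4·(-4.89571) − (-5.32664))/3 = (-14.25620)/3 = -4.752067.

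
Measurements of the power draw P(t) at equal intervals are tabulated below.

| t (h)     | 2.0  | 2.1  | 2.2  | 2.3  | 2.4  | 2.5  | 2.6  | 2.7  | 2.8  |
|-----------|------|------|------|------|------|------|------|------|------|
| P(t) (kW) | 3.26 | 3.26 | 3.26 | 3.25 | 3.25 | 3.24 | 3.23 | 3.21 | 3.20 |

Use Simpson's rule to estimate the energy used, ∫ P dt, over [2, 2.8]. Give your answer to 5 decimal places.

2.59267

h = 0.1, n = 8.
(h/3)·[y₀ + 4y₁ + 2y₂ + 4y₃ + 2y₄ + 4y₅ + 2y₆ + 4y₇ + y₈] = 0.033333·(77.78) = 2.59267.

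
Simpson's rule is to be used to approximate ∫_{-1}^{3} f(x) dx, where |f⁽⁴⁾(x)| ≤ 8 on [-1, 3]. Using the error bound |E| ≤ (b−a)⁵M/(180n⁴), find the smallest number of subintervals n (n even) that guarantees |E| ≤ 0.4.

Need 8192/(180n⁴) ≤ 0.4.
n⁴ ≥ 8192/(180·0.4) = 113.778 ⇒ n ≥ 3.2660, so the smallest even n is 4. (n must be even for Simpson's rule.)

4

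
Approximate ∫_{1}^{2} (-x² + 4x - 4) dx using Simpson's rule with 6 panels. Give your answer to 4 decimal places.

-0.3333

h = (2 − 1)/6 = 0.166667.
Nodes x₀,…,x₆ = 1, 1.166667, 1.333333, 1.5, 1.666667, 1.833333, 2.
f(x) = -x² + 4x - 4: f₀=-1, f₁=-0.694444, f₂=-0.444444, f₃=-0.25, f₄=-0.111111, f₅=-0.027778, f₆=0.
(h/3)·[f₀ + 4f₁ + 2f₂ + 4f₃ + 2f₄ + 4f₅ + f₆] = 0.055556·(-6) = -0.3333.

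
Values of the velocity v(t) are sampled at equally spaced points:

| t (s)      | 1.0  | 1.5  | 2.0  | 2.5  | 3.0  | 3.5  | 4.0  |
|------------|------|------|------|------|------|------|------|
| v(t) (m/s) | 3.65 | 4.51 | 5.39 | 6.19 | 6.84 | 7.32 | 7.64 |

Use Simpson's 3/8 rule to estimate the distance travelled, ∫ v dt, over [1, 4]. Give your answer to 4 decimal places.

17.9719

h = 0.5, n = 6.
(3h/8)·[y₀ + 3y₁ + 3y₂ + 2y₃ + 3y₄ + 3y₅ + y₆] = 0.1875·(95.85) = 17.9719.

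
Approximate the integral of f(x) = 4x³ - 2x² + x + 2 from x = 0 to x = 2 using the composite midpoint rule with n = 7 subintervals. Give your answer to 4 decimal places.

h = (2 − 0)/7 = 0.285714.
Midpoints m₁,…,m₇ = 0.142857, 0.428571, 0.714286, 1, 1.285714, 1.571429, 1.857143.
f(m₁)=2.113703, f(m₂)=2.376093, f(m₃)=3.151603, f(m₄)=5, f(m₅)=8.481050, f(m₆)=14.154519, f(m₇)=22.580175.
h·[f(m₁) + f(m₂) + f(m₃) + f(m₄) + f(m₅) + f(m₆) + f(m₇)] = 0.285714·(57.857143) = 16.5306.

16.5306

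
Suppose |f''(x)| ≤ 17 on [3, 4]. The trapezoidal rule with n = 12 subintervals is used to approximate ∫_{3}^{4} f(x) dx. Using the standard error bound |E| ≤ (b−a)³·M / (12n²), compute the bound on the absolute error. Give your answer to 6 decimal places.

|E| ≤ (1)³·17 / (12·12²) = 17/1728 = 0.009838.

0.009838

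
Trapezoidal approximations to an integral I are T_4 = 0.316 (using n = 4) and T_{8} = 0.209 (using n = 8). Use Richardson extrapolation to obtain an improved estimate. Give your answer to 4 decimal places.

R = (4·T_{8} − T_4) / 3 = (4·0.209 − 0.316)/3 = (0.520)/3 = 0.1733.

0.1733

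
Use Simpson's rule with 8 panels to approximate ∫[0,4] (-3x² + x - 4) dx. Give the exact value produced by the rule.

-72

h = (4 − 0)/8 = 0.5.
Nodes x₀,…,x₈ = 0, 0.5, 1, 1.5, 2, 2.5, 3, 3.5, 4.
f(x) = -3x² + x - 4: f₀=-4, f₁=-4.25, f₂=-6, f₃=-9.25, f₄=-14, f₅=-20.25, f₆=-28, f₇=-37.25, f₈=-48.
(h/3)·[f₀ + 4f₁ + 2f₂ + 4f₃ + 2f₄ + 4f₅ + 2f₆ + 4f₇ + f₈] = 0.166667·(-432) = -72.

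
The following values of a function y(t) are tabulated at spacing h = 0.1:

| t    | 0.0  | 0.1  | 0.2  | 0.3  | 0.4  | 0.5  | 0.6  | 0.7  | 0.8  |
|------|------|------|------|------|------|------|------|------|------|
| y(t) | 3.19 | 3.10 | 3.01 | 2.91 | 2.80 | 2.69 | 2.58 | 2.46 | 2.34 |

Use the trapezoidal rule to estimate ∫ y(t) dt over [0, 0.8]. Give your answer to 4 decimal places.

2.2315

h = 0.1, n = 8.
(h/2)·[y₀ + 2y₁ + 2y₂ + 2y₃ + 2y₄ + 2y₅ + 2y₆ + 2y₇ + y₈] = 0.05·(44.63) = 2.2315.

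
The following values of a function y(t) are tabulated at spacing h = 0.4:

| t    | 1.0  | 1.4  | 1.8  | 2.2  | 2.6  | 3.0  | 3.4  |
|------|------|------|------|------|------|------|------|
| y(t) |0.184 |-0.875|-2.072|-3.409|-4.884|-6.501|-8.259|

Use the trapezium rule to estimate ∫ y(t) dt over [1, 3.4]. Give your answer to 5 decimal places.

h = 0.4, n = 6.
(h/2)·[y₀ + 2y₁ + 2y₂ + 2y₃ + 2y₄ + 2y₅ + y₆] = 0.2·(-43.557) = -8.71140.

-8.71140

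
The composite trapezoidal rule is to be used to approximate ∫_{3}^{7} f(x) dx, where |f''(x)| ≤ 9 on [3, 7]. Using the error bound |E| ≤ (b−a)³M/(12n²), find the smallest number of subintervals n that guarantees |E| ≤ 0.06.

Need 576/(12n²) ≤ 0.06.
n² ≥ 576/(12·0.06) = 800 ⇒ n ≥ 28.2843, so the smallest n is 29.

29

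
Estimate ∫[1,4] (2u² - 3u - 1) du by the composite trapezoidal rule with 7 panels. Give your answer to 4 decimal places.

16.6837

h = (4 − 1)/7 = 0.428571.
Nodes u₀,…,u₇ = 1, 1.428571, 1.857143, 2.285714, 2.714286, 3.142857, 3.571429, 4.
f(u) = 2u² - 3u - 1: f₀=-2, f₁=-1.204082, f₂=0.326531, f₃=2.591837, f₄=5.591837, f₅=9.326531, f₆=13.795918, f₇=19.
(h/2)·[f₀ + 2f₁ + 2f₂ + 2f₃ + 2f₄ + 2f₅ + 2f₆ + f₇] = 0.214286·(77.857143) = 16.6837.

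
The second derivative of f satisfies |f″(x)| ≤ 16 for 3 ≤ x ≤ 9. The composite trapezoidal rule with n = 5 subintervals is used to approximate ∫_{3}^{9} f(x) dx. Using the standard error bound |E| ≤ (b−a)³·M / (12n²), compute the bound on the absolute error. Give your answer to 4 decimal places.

|E| ≤ (6)³·16 / (12·5²) = 3456/300 = 11.5200.

11.5200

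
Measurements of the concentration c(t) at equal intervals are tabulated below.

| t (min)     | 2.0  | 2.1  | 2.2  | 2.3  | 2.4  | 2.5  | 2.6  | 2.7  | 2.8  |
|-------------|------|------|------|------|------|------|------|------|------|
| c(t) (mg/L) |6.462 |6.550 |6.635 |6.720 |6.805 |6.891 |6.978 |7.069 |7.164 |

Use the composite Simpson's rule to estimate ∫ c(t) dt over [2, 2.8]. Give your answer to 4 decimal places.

h = 0.1, n = 8.
(h/3)·[y₀ + 4y₁ + 2y₂ + 4y₃ + 2y₄ + 4y₅ + 2y₆ + 4y₇ + y₈] = 0.033333·(163.382) = 5.4461.

5.4461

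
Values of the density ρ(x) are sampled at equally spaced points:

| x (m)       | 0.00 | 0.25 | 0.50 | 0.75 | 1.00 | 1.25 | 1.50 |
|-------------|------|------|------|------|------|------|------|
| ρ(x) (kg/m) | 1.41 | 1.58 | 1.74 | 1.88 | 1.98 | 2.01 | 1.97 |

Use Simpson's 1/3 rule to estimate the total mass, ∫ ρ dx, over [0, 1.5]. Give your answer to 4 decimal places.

h = 0.25, n = 6.
(h/3)·[y₀ + 4y₁ + 2y₂ + 4y₃ + 2y₄ + 4y₅ + y₆] = 0.083333·(32.70) = 2.7250.

2.7250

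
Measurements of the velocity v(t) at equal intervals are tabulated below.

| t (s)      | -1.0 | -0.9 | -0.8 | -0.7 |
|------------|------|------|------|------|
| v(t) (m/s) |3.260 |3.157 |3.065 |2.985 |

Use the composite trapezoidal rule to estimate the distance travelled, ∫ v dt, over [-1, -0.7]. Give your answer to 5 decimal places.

0.93445

h = 0.1, n = 3.
(h/2)·[y₀ + 2y₁ + 2y₂ + y₃] = 0.05·(18.689) = 0.93445.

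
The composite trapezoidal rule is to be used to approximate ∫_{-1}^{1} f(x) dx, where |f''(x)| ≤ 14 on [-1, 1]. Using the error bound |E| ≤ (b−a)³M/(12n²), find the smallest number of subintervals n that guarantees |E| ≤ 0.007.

Need 112/(12n²) ≤ 0.007.
n² ≥ 112/(12·0.007) = 1333.33 ⇒ n ≥ 36.5148, so the smallest n is 37.

37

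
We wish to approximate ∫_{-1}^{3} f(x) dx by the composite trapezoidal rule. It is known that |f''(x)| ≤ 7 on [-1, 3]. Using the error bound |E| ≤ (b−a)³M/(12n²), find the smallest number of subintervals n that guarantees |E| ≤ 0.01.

62

Need 448/(12n²) ≤ 0.01.
n² ≥ 448/(12·0.01) = 3733.33 ⇒ n ≥ 61.1010, so the smallest n is 62.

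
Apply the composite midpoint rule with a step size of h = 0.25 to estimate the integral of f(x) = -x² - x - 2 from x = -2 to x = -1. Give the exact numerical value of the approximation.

h = (-1 − (-2))/4 = 0.25.
Midpoints m₁,…,m₄ = -1.875, -1.625, -1.375, -1.125.
f(m₁)=-3.640625, f(m₂)=-3.015625, f(m₃)=-2.515625, f(m₄)=-2.140625.
h·[f(m₁) + f(m₂) + f(m₃) + f(m₄)] = 0.25·(-11.3125) = -2.828125.

-2.828125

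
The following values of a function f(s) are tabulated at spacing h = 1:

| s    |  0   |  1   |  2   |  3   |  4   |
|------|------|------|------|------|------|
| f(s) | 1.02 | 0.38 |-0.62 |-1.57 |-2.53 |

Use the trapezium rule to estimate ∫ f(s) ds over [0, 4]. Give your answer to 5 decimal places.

-2.56500

h = 1, n = 4.
(h/2)·[y₀ + 2y₁ + 2y₂ + 2y₃ + y₄] = 0.5·(-5.13) = -2.56500.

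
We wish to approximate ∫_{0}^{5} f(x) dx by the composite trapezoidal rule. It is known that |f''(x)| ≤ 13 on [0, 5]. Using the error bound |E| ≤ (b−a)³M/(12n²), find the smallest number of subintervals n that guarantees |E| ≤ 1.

12

Need 1625/(12n²) ≤ 1.
n² ≥ 1625/(12·1) = 135.417 ⇒ n ≥ 11.6369, so the smallest n is 12.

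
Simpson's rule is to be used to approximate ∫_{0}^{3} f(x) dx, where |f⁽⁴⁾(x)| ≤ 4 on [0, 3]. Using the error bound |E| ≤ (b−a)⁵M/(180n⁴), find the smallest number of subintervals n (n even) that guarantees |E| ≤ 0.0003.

12

Need 972/(180n⁴) ≤ 0.0003.
n⁴ ≥ 972/(180·0.0003) = 18000 ⇒ n ≥ 11.5829, so the smallest even n is 12. (n must be even for Simpson's rule.)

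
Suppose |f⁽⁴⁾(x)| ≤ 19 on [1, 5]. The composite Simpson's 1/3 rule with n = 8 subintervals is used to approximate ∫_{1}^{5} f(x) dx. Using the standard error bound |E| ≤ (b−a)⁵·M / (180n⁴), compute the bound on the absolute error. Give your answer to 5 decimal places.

|E| ≤ (4)⁵·19 / (180·8⁴) = 19456/737280 = 0.02639.

0.02639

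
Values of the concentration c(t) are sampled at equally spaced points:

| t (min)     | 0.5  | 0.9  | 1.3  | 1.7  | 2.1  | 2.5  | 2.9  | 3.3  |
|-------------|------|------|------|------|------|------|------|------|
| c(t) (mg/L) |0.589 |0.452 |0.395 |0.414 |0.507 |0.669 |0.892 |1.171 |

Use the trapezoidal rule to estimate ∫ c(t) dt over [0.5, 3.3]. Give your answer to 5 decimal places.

h = 0.4, n = 7.
(h/2)·[y₀ + 2y₁ + 2y₂ + 2y₃ + 2y₄ + 2y₅ + 2y₆ + y₇] = 0.2·(8.418) = 1.68360.

1.68360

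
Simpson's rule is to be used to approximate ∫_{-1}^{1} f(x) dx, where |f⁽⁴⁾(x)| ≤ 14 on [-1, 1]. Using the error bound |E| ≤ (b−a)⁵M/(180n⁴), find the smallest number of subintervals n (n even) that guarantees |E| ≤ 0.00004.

16

Need 448/(180n⁴) ≤ 0.00004.
n⁴ ≥ 448/(180·0.00004) = 62222.2 ⇒ n ≥ 15.7938, so the smallest even n is 16. (n must be even for Simpson's rule.)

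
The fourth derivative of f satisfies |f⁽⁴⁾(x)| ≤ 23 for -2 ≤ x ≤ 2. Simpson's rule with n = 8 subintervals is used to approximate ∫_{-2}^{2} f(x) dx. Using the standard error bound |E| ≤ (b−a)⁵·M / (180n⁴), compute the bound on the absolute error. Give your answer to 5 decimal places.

|E| ≤ (4)⁵·23 / (180·8⁴) = 23552/737280 = 0.03194.

0.03194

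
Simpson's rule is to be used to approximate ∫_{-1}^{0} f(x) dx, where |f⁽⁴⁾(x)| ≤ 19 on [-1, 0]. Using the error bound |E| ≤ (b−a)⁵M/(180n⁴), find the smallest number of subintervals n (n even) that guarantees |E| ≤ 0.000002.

Need 19/(180n⁴) ≤ 0.000002.
n⁴ ≥ 19/(180·0.000002) = 52777.8 ⇒ n ≥ 15.1570, so the smallest even n is 16. (n must be even for Simpson's rule.)

16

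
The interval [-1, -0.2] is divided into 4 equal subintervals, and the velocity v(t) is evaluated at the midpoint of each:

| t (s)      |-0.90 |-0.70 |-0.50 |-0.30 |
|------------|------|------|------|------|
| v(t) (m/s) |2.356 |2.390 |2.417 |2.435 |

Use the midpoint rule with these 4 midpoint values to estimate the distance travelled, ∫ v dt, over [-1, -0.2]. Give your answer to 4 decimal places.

h = 0.2, n = 4.
h·[y(m₁) + y(m₂) + y(m₃) + y(m₄)] = 0.2·(9.598) = 1.9196.

1.9196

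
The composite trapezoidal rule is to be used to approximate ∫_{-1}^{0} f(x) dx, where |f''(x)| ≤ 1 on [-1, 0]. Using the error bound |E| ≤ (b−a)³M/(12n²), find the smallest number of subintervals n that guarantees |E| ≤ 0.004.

5

Need 1/(12n²) ≤ 0.004.
n² ≥ 1/(12·0.004) = 20.8333 ⇒ n ≥ 4.5644, so the smallest n is 5.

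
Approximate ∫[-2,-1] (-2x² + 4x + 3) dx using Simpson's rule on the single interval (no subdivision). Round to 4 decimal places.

S = (b−a)/6 · [f(-2) + 4f(-1.5) + f(-1)] = 0.166667·[(-13) + 4·(-7.5) + (-3)] = -7.6667.

-7.6667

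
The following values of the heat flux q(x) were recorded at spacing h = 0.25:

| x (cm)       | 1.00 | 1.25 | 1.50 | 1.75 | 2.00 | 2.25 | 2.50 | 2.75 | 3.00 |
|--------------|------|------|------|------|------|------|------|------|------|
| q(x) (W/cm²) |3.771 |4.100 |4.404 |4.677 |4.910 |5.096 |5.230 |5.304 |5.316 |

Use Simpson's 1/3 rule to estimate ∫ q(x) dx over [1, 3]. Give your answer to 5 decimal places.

h = 0.25, n = 8.
(h/3)·[y₀ + 4y₁ + 2y₂ + 4y₃ + 2y₄ + 4y₅ + 2y₆ + 4y₇ + y₈] = 0.083333·(114.883) = 9.57358.

9.57358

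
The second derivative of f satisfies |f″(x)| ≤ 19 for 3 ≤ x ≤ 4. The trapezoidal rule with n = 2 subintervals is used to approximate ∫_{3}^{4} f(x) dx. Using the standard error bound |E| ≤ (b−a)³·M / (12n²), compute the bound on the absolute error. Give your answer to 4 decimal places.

0.3958

|E| ≤ (1)³·19 / (12·2²) = 19/48 = 0.3958.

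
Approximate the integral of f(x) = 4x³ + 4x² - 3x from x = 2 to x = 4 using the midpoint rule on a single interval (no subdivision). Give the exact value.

270

M = (b−a)·f(3) = 2·(135) = 270.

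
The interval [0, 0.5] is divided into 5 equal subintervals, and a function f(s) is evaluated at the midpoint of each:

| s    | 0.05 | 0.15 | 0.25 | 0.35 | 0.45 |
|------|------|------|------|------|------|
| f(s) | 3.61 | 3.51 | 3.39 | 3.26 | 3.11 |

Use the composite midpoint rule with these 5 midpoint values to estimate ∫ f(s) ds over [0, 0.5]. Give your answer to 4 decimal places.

1.6880

h = 0.1, n = 5.
h·[y(m₁) + y(m₂) + y(m₃) + y(m₄) + y(m₅)] = 0.1·(16.88) = 1.6880.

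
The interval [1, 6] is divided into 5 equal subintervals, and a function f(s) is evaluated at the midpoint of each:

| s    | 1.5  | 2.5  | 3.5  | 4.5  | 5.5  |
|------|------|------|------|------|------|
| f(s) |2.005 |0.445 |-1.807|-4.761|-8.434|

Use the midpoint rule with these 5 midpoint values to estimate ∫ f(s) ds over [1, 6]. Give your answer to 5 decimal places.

h = 1, n = 5.
h·[y(m₁) + y(m₂) + y(m₃) + y(m₄) + y(m₅)] = 1·(-12.552) = -12.55200.

-12.55200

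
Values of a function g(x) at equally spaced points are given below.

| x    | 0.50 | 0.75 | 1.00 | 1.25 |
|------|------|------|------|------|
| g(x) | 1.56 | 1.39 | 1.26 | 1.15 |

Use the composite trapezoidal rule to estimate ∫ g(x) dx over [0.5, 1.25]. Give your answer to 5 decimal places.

1.00125

h = 0.25, n = 3.
(h/2)·[y₀ + 2y₁ + 2y₂ + y₃] = 0.125·(8.01) = 1.00125.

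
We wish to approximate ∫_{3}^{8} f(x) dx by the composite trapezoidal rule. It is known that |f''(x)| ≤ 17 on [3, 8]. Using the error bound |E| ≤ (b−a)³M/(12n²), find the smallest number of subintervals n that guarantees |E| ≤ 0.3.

Need 2125/(12n²) ≤ 0.3.
n² ≥ 2125/(12·0.3) = 590.278 ⇒ n ≥ 24.2956, so the smallest n is 25.

25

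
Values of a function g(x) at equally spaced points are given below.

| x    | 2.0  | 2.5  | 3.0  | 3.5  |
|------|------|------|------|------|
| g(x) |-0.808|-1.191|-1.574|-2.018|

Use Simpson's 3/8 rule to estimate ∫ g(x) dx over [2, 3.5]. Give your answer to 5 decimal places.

h = 0.5, n = 3.
(3h/8)·[y₀ + 3y₁ + 3y₂ + y₃] = 0.1875·(-11.121) = -2.08519.

-2.08519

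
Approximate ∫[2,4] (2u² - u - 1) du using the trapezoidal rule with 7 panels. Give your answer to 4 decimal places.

h = (4 − 2)/7 = 0.285714.
Nodes u₀,…,u₇ = 2, 2.285714, 2.571429, 2.857143, 3.142857, 3.428571, 3.714286, 4.
f(u) = 2u² - u - 1: f₀=5, f₁=7.163265, f₂=9.653061, f₃=12.469388, f₄=15.612245, f₅=19.081633, f₆=22.877551, f₇=27.
(h/2)·[f₀ + 2f₁ + 2f₂ + 2f₃ + 2f₄ + 2f₅ + 2f₆ + f₇] = 0.142857·(205.714286) = 29.3878.

29.3878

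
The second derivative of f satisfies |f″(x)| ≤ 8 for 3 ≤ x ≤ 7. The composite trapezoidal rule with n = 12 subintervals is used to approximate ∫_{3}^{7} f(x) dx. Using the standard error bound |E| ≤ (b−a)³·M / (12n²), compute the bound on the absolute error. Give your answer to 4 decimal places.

|E| ≤ (4)³·8 / (12·12²) = 512/1728 = 0.2963.

0.2963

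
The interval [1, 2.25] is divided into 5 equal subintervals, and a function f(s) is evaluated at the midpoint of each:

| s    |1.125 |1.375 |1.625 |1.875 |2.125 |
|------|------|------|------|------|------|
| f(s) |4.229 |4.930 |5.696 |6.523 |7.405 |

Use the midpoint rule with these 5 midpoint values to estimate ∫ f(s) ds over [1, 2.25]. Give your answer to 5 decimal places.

7.19575

h = 0.25, n = 5.
h·[y(m₁) + y(m₂) + y(m₃) + y(m₄) + y(m₅)] = 0.25·(28.783) = 7.19575.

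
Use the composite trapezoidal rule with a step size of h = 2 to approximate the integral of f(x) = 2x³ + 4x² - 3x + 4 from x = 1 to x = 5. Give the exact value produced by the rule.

516

h = (5 − 1)/2 = 2.
Nodes x₀,…,x₂ = 1, 3, 5.
f(x) = 2x³ + 4x² - 3x + 4: f₀=7, f₁=85, f₂=339.
(h/2)·[f₀ + 2f₁ + f₂] = 1·(516) = 516.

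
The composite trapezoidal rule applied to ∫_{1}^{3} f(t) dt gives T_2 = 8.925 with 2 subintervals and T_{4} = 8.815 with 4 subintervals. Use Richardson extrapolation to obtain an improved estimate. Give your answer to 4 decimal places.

R = (4·T_{4} − T_2) / 3 = (4·8.815 − 8.925)/3 = (26.335)/3 = 8.7783.

8.7783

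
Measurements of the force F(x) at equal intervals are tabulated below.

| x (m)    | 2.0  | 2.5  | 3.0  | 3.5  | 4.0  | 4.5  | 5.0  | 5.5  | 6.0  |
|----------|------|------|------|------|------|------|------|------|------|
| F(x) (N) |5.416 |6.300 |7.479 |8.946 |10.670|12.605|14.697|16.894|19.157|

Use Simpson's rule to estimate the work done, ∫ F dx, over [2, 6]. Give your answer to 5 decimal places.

h = 0.5, n = 8.
(h/3)·[y₀ + 4y₁ + 2y₂ + 4y₃ + 2y₄ + 4y₅ + 2y₆ + 4y₇ + y₈] = 0.166667·(269.245) = 44.87417.

44.87417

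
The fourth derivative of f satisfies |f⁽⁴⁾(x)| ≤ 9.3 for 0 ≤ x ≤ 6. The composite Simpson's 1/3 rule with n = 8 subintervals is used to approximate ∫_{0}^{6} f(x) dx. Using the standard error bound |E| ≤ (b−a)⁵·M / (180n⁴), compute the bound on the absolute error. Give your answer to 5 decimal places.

|E| ≤ (6)⁵·9.3 / (180·8⁴) = 72316.8/737280 = 0.09809.

0.09809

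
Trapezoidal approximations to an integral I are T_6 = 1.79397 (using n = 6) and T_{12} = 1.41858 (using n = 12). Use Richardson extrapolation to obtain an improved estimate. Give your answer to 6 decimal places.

1.293450

R = (4·T_{12} − T_6) / 3 = (4·1.41858 − 1.79397)/3 = (3.88035)/3 = 1.293450.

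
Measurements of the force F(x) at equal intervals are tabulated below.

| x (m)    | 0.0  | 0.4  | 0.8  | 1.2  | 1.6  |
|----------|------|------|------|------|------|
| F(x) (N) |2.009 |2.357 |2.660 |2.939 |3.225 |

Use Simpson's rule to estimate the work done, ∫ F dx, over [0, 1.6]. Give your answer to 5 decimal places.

h = 0.4, n = 4.
(h/3)·[y₀ + 4y₁ + 2y₂ + 4y₃ + y₄] = 0.133333·(31.738) = 4.23173.

4.23173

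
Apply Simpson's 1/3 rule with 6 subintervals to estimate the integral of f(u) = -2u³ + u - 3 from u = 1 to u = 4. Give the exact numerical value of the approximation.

-129

h = (4 − 1)/6 = 0.5.
Nodes u₀,…,u₆ = 1, 1.5, 2, 2.5, 3, 3.5, 4.
f(u) = -2u³ + u - 3: f₀=-4, f₁=-8.25, f₂=-17, f₃=-31.75, f₄=-54, f₅=-85.25, f₆=-127.
(h/3)·[f₀ + 4f₁ + 2f₂ + 4f₃ + 2f₄ + 4f₅ + f₆] = 0.166667·(-774) = -129.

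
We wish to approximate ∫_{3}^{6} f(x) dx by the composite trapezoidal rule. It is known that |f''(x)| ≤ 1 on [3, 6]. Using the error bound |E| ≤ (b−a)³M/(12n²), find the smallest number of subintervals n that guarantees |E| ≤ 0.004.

Need 27/(12n²) ≤ 0.004.
n² ≥ 27/(12·0.004) = 562.5 ⇒ n ≥ 23.7171, so the smallest n is 24.

24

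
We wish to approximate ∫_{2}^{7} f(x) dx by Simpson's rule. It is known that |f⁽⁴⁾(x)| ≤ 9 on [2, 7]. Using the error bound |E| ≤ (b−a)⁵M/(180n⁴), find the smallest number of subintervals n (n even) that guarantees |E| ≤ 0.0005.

Need 28125/(180n⁴) ≤ 0.0005.
n⁴ ≥ 28125/(180·0.0005) = 312500 ⇒ n ≥ 23.6435, so the smallest even n is 24. (n must be even for Simpson's rule.)

24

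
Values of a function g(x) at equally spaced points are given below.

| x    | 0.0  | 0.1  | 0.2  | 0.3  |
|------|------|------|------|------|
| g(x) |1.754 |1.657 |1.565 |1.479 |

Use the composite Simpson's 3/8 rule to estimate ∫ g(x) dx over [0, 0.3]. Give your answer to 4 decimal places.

h = 0.1, n = 3.
(3h/8)·[y₀ + 3y₁ + 3y₂ + y₃] = 0.0375·(12.899) = 0.4837.

0.4837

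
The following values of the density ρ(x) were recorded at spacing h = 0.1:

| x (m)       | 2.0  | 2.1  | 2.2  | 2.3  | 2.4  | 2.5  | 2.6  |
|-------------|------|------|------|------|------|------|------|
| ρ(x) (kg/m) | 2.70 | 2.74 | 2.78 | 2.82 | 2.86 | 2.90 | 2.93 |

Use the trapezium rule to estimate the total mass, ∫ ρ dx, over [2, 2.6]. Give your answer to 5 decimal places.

h = 0.1, n = 6.
(h/2)·[y₀ + 2y₁ + 2y₂ + 2y₃ + 2y₄ + 2y₅ + y₆] = 0.05·(33.83) = 1.69150.

1.69150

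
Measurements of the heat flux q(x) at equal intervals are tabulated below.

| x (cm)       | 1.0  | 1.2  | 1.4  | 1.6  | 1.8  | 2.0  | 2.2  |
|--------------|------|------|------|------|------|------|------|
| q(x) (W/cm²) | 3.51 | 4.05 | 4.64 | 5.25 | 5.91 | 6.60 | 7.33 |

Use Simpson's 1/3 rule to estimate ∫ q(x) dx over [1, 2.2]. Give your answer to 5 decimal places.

6.36933

h = 0.2, n = 6.
(h/3)·[y₀ + 4y₁ + 2y₂ + 4y₃ + 2y₄ + 4y₅ + y₆] = 0.066667·(95.54) = 6.36933.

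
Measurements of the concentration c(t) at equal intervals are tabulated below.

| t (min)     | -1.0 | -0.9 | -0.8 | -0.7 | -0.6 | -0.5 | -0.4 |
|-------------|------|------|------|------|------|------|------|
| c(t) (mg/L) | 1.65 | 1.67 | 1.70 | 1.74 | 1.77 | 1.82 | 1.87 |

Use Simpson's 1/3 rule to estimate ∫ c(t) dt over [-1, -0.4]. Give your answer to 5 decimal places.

h = 0.1, n = 6.
(h/3)·[y₀ + 4y₁ + 2y₂ + 4y₃ + 2y₄ + 4y₅ + y₆] = 0.033333·(31.38) = 1.04600.

1.04600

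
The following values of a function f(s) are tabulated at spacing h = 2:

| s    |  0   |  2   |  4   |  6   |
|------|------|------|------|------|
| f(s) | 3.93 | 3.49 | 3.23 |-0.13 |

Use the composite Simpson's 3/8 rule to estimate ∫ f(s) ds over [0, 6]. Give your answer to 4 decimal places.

17.9700

h = 2, n = 3.
(3h/8)·[y₀ + 3y₁ + 3y₂ + y₃] = 0.75·(23.96) = 17.9700.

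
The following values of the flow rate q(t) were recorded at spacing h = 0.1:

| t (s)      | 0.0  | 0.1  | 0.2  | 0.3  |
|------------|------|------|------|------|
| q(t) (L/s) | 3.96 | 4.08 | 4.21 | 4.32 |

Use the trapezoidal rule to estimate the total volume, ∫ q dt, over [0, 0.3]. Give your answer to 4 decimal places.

h = 0.1, n = 3.
(h/2)·[y₀ + 2y₁ + 2y₂ + y₃] = 0.05·(24.86) = 1.2430.

1.2430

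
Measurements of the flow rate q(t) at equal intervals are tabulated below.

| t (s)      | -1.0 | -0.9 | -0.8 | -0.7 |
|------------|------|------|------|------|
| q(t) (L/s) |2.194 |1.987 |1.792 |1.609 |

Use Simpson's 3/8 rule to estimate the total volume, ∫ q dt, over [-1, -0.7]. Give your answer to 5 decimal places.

h = 0.1, n = 3.
(3h/8)·[y₀ + 3y₁ + 3y₂ + y₃] = 0.0375·(15.140) = 0.56775.

0.56775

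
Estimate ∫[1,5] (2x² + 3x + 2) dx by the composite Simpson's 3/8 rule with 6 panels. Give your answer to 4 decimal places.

126.6667

h = (5 − 1)/6 = 0.666667.
Nodes x₀,…,x₆ = 1, 1.666667, 2.333333, 3, 3.666667, 4.333333, 5.
f(x) = 2x² + 3x + 2: f₀=7, f₁=12.555556, f₂=19.888889, f₃=29, f₄=39.888889, f₅=52.555556, f₆=67.
(3h/8)·[f₀ + 3f₁ + 3f₂ + 2f₃ + 3f₄ + 3f₅ + f₆] = 0.25·(506.666667) = 126.6667.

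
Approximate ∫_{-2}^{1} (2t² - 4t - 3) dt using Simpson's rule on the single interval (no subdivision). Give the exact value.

S = (b−a)/6 · [f(-2) + 4f(-0.5) + f(1)] = 0.5·[13 + 4·(-0.5) + (-5)] = 3.

3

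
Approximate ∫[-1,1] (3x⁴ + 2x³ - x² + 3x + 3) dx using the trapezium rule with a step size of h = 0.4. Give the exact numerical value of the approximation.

h = (1 − (-1))/5 = 0.4.
Nodes x₀,…,x₅ = -1, -0.6, -0.2, 0.2, 0.6, 1.
f(x) = 3x⁴ + 2x³ - x² + 3x + 3: f₀=0, f₁=0.7968, f₂=2.3488, f₃=3.5808, f₄=5.2608, f₅=10.
(h/2)·[f₀ + 2f₁ + 2f₂ + 2f₃ + 2f₄ + f₅] = 0.2·(33.9744) = 6.79488.

6.79488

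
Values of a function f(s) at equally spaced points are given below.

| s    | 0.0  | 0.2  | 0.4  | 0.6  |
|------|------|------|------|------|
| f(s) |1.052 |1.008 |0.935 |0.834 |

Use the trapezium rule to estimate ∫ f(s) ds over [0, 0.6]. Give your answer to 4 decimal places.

h = 0.2, n = 3.
(h/2)·[y₀ + 2y₁ + 2y₂ + y₃] = 0.1·(5.772) = 0.5772.

0.5772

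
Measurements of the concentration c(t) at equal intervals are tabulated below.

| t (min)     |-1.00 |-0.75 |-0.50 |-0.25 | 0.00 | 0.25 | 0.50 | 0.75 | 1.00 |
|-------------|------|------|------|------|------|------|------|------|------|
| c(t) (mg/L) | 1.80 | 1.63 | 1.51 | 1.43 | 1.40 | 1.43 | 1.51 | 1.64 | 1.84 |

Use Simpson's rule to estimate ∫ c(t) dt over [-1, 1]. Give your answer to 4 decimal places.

h = 0.25, n = 8.
(h/3)·[y₀ + 4y₁ + 2y₂ + 4y₃ + 2y₄ + 4y₅ + 2y₆ + 4y₇ + y₈] = 0.083333·(37.00) = 3.0833.

3.0833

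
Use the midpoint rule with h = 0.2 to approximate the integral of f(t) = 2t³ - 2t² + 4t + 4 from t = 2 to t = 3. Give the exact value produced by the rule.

33.79

h = (3 − 2)/5 = 0.2.
Midpoints m₁,…,m₅ = 2.1, 2.3, 2.5, 2.7, 2.9.
f(m₁)=22.102, f(m₂)=26.954, f(m₃)=32.75, f(m₄)=39.586, f(m₅)=47.558.
h·[f(m₁) + f(m₂) + f(m₃) + f(m₄) + f(m₅)] = 0.2·(168.95) = 33.79.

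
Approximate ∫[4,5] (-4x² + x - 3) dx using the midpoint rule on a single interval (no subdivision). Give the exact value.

M = (b−a)·f(4.5) = 1·(-79.5) = -79.5.

-79.5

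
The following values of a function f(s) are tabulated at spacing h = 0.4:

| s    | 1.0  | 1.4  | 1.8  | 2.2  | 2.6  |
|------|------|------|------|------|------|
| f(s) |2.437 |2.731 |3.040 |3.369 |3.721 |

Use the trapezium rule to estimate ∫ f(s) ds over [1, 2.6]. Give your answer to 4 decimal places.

h = 0.4, n = 4.
(h/2)·[y₀ + 2y₁ + 2y₂ + 2y₃ + y₄] = 0.2·(24.438) = 4.8876.

4.8876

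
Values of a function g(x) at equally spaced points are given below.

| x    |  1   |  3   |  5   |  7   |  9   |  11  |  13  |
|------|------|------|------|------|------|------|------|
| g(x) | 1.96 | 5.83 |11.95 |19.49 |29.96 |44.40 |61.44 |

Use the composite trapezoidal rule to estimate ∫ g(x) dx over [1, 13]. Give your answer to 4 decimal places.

h = 2, n = 6.
(h/2)·[y₀ + 2y₁ + 2y₂ + 2y₃ + 2y₄ + 2y₅ + y₆] = 1·(286.66) = 286.6600.

286.6600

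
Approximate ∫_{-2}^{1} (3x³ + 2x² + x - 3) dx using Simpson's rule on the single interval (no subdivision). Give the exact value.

-15.75

S = (b−a)/6 · [f(-2) + 4f(-0.5) + f(1)] = 0.5·[(-21) + 4·(-3.375) + 3] = -15.75.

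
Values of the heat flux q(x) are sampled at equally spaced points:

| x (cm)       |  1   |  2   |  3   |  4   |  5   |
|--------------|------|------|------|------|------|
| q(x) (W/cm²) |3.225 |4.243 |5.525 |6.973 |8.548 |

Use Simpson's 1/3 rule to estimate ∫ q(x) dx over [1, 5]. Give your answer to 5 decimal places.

h = 1, n = 4.
(h/3)·[y₀ + 4y₁ + 2y₂ + 4y₃ + y₄] = 0.333333·(67.687) = 22.56233.

22.56233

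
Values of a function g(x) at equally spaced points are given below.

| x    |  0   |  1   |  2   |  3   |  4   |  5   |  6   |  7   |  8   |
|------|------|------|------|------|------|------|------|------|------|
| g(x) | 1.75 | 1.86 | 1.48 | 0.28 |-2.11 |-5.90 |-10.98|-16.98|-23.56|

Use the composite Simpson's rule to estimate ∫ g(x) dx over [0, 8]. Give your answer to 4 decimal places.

h = 1, n = 8.
(h/3)·[y₀ + 4y₁ + 2y₂ + 4y₃ + 2y₄ + 4y₅ + 2y₆ + 4y₇ + y₈] = 0.333333·(-127.99) = -42.6633.

-42.6633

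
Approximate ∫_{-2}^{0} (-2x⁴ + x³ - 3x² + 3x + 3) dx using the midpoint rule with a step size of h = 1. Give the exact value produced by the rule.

-21.25

h = (0 − (-2))/2 = 1.
Midpoints m₁,…,m₂ = -1.5, -0.5.
f(m₁)=-21.75, f(m₂)=0.5.
h·[f(m₁) + f(m₂)] = 1·(-21.25) = -21.25.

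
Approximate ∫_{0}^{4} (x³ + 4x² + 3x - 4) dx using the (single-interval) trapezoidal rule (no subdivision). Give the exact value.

T = (b−a)/2 · [f(0) + f(4)] = 2·[(-4) + 136] = 264.

264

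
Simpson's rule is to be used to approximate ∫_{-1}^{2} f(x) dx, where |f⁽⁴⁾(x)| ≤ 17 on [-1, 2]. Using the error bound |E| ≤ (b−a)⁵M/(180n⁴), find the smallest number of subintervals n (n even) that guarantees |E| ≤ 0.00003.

Need 4131/(180n⁴) ≤ 0.00003.
n⁴ ≥ 4131/(180·0.00003) = 765000 ⇒ n ≥ 29.5744, so the smallest even n is 30. (n must be even for Simpson's rule.)

30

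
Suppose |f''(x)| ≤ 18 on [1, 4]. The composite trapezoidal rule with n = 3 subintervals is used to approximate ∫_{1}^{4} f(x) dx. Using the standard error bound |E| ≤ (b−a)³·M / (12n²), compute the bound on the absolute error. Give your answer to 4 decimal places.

|E| ≤ (3)³·18 / (12·3²) = 486/108 = 4.5000.

4.5000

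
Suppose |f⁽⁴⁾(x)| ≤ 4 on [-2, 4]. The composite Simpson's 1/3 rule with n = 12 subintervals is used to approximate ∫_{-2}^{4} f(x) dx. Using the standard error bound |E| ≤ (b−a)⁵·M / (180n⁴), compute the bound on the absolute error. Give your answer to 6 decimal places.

|E| ≤ (6)⁵·4 / (180·12⁴) = 31104/3732480 = 0.008333.

0.008333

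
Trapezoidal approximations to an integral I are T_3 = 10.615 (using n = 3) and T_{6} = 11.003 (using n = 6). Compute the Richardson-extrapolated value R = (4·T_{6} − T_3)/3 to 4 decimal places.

11.1323

R = (4·T_{6} − T_3) / 3 = (4·11.003 − 10.615)/3 = (33.397)/3 = 11.1323.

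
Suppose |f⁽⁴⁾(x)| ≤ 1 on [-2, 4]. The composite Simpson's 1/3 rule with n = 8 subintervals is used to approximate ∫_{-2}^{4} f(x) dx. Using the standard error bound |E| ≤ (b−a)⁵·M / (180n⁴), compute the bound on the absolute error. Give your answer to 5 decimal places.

|E| ≤ (6)⁵·1 / (180·8⁴) = 7776/737280 = 0.01055.

0.01055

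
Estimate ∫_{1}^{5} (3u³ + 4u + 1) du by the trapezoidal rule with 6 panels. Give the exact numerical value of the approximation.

h = (5 − 1)/6 = 0.666667.
Nodes u₀,…,u₆ = 1, 1.666667, 2.333333, 3, 3.666667, 4.333333, 5.
f(u) = 3u³ + 4u + 1: f₀=8, f₁=21.555556, f₂=48.444444, f₃=94, f₄=163.555556, f₅=262.444444, f₆=396.
(h/2)·[f₀ + 2f₁ + 2f₂ + 2f₃ + 2f₄ + 2f₅ + f₆] = 0.333333·(1584) = 528.

528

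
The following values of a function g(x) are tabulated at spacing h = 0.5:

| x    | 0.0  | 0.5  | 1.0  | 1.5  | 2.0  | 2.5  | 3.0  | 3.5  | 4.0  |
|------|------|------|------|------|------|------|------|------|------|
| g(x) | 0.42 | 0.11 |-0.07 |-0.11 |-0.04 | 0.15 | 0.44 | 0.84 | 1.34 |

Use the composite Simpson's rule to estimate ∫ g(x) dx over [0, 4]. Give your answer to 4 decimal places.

h = 0.5, n = 8.
(h/3)·[y₀ + 4y₁ + 2y₂ + 4y₃ + 2y₄ + 4y₅ + 2y₆ + 4y₇ + y₈] = 0.166667·(6.38) = 1.0633.

1.0633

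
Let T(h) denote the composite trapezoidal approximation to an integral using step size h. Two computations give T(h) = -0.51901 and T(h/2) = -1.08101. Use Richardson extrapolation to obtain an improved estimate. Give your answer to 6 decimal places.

-1.268343

R = (4·T(h/2) − T(h)) / 3 = (4·(-1.08101) − (-0.51901))/3 = (-3.80503)/3 = -1.268343.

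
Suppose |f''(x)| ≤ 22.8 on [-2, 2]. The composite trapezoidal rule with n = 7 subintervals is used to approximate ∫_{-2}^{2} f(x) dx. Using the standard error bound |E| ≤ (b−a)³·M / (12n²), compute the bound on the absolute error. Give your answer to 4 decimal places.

|E| ≤ (4)³·22.8 / (12·7²) = 1459.2/588 = 2.4816.

2.4816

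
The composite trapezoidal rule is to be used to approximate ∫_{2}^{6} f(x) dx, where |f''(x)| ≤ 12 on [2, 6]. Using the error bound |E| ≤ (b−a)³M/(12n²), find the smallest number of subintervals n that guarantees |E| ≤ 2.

Need 768/(12n²) ≤ 2.
n² ≥ 768/(12·2) = 32 ⇒ n ≥ 5.6569, so the smallest n is 6.

6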